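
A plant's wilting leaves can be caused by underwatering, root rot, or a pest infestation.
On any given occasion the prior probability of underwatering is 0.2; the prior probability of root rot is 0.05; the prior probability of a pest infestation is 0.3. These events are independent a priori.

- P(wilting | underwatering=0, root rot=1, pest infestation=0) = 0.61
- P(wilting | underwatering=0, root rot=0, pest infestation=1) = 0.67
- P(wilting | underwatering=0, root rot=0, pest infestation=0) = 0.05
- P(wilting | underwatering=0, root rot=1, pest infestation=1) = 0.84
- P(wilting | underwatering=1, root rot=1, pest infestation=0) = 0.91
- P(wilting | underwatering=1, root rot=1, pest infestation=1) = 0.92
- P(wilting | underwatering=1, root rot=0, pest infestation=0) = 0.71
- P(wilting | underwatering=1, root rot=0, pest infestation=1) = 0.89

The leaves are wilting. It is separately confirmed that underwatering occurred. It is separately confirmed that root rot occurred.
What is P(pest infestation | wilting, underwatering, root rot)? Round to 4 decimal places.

P(pest infestation | wilting, underwatering, root rot) ≈ 0.3023

P(wilting | underwatering, root rot) = 0.91×0.7 + 0.92×0.3 = 0.637000 + 0.276000 = 0.913000
The pest infestation-present share is 0.92×0.3 = 0.276000.
So P(pest infestation | wilting, underwatering, root rot) = 0.276000/0.913000 ≈ 0.3023.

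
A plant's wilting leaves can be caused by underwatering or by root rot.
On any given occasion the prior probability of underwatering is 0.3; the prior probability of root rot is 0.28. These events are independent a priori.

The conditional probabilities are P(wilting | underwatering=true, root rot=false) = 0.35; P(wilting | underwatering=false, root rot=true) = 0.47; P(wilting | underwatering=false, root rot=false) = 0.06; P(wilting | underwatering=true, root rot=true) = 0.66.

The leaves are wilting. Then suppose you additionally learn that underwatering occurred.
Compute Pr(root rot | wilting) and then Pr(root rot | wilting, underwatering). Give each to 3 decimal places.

Pr(root rot | wilting) ≈ 0.582; Pr(root rot | wilting, underwatering) ≈ 0.423

By total probability over the 4 (underwatering, root rot) configurations:
  P(wilting) = 0.06·0.7·0.72 + 0.47·0.7·0.28 + 0.35·0.3·0.72 + 0.66·0.3·0.28
        = 0.030240 + 0.092120 + 0.075600 + 0.055440 = 0.253400
The terms with root rot present sum to 0.147560, so
  P(root rot | wilting) = 0.147560 / 0.253400 ≈ 0.582

Now condition on the additional information:
Numerator (weight on configurations with root rot): 0.66·0.28 = 0.184800
Denominator P(wilting | underwatering): 0.35·0.72 + 0.66·0.28 = 0.436800
Posterior = 0.184800 / 0.436800 ≈ 0.423
— underwatering explains away the evidence for root rot.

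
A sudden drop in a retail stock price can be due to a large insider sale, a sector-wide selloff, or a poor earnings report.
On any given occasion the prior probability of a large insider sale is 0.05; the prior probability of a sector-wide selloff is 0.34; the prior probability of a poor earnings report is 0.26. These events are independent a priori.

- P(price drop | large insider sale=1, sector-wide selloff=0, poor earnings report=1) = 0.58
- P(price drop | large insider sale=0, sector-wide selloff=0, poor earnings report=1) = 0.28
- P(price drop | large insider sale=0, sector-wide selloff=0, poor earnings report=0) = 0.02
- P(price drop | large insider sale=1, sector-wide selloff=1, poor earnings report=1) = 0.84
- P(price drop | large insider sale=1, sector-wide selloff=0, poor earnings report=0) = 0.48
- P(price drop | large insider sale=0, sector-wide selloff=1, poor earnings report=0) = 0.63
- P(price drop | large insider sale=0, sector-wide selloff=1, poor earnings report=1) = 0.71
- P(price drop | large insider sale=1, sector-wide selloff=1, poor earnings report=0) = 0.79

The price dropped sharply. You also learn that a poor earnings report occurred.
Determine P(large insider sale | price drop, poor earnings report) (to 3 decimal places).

Numerator (weight on configurations with large insider sale): 0.019140 + 0.014280 = 0.033420
Denominator P(price drop | poor earnings report): 0.28*0.95*0.66 + 0.71*0.95*0.34 + 0.58*0.05*0.66 + 0.84*0.05*0.34 = 0.438310
P(large insider sale | price drop, poor earnings report) = 0.033420/0.438310 ≈ 0.076

P(large insider sale | price drop, poor earnings report) ≈ 0.076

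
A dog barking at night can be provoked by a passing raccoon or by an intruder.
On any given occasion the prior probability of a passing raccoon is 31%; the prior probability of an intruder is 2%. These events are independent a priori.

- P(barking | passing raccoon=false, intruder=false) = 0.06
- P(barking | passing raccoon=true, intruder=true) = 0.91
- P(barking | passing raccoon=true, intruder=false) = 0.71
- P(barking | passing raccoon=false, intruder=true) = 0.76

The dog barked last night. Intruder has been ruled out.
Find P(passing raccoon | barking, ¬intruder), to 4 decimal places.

P(barking | ¬intruder) = 0.06*0.69 + 0.71*0.31 = 0.041400 + 0.220100 = 0.261500
The passing raccoon-present share is 0.71*0.31 = 0.220100.
P(passing raccoon | barking, ¬intruder) = 0.220100 / 0.261500 ≈ 0.8417

P(passing raccoon | barking, ¬intruder) ≈ 0.8417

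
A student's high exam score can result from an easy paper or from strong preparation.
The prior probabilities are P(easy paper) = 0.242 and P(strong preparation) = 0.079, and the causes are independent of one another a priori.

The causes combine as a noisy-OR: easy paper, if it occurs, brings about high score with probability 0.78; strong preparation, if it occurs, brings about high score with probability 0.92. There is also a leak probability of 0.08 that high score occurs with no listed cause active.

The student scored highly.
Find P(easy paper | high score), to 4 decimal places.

Under noisy-OR, P(high score | causes) = 1 − (1−0.08)·∏(1−qᵢ) over the active causes.
P(high score) = 0.08·0.758·0.921 + 0.9264·0.758·0.079 + 0.7976·0.242·0.921 + 0.983808·0.242·0.079 = 0.055849 + 0.055475 + 0.177771 + 0.018808 = 0.307903
Restricting to configurations with easy paper present: 0.177771 + 0.018808 = 0.196579.
P(easy paper | high score) = 0.196579 / 0.307903 ≈ 0.6384

P(easy paper | high score) ≈ 0.6384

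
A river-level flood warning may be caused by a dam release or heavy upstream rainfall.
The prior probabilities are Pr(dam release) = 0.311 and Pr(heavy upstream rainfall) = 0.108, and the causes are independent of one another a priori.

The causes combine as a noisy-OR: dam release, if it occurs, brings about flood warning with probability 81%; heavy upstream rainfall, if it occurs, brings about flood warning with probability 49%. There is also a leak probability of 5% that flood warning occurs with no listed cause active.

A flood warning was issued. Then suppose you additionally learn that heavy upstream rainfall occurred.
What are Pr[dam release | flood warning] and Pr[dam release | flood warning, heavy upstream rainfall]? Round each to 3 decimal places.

Under noisy-OR, P(flood warning | causes) = 1 − (1−0.05)·∏(1−qᵢ) over the active causes.
By total probability over the 4 (dam release, heavy upstream rainfall) configurations:
  P(flood warning) = 0.05·0.689·0.892 + 0.5155·0.689·0.108 + 0.8195·0.311·0.892 + 0.907945·0.311·0.108
        = 0.030729 + 0.038359 + 0.227339 + 0.030496 = 0.326923
Keeping only the dam release-present terms gives 0.257835, so
  P(dam release | flood warning) = 0.257835 / 0.326923 ≈ 0.789

With the extra evidence:
Weight on dam release=true, given the evidence: 0.907945*0.311 = 0.282371
The normalizing constant is 0.5155*0.689 + 0.907945*0.311 = 0.637550
P(dam release | flood warning, heavy upstream rainfall) = 0.282371/0.637550 ≈ 0.443

Pr[dam release | flood warning] ≈ 0.789; Pr[dam release | flood warning, heavy upstream rainfall] ≈ 0.443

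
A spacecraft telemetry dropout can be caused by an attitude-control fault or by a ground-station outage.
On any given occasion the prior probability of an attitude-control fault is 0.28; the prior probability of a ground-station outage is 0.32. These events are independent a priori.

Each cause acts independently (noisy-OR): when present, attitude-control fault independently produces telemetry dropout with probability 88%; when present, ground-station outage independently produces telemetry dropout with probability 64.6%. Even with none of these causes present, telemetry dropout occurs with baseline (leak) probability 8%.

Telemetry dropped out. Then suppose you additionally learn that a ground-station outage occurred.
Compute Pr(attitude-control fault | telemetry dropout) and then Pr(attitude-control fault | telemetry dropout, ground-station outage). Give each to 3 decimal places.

Under noisy-OR, P(telemetry dropout | causes) = 1 − (1−0.08)·∏(1−qᵢ) over the active causes.
P(telemetry dropout) = 0.08·0.72·0.68 + 0.67432·0.72·0.32 + 0.8896·0.28·0.68 + 0.960918·0.28·0.32 = 0.039168 + 0.155363 + 0.169380 + 0.086098 = 0.450009
Restricting to configurations with attitude-control fault present: 0.169380 + 0.086098 = 0.255478.
Hence the posterior is 0.255478/0.450009 ≈ 0.568.

With the extra evidence:
P(telemetry dropout | ground-station outage) = 0.67432*0.72 + 0.960918*0.28 = 0.485510 + 0.269057 = 0.754567
Of this, 0.269057 comes from 0.960918*0.28 (the attitude-control fault=true cases).
P(attitude-control fault | telemetry dropout, ground-station outage) = 0.269057 / 0.754567 ≈ 0.357
This is intercausal reasoning (explaining away): once ground-station outage accounts for the telemetry dropout, attitude-control fault becomes less likely.

Pr(attitude-control fault | telemetry dropout) ≈ 0.568; Pr(attitude-control fault | telemetry dropout, ground-station outage) ≈ 0.357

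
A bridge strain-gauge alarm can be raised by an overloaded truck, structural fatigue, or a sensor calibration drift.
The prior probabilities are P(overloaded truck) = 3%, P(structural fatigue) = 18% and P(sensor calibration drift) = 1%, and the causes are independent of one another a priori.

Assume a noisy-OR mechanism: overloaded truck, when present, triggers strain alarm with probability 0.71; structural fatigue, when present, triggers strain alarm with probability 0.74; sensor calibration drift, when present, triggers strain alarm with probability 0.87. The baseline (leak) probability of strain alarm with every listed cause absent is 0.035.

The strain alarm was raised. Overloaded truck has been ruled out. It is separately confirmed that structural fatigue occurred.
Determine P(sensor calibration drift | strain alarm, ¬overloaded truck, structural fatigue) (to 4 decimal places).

P(sensor calibration drift | strain alarm, ¬overloaded truck, structural fatigue) ≈ 0.0129

Under noisy-OR, P(strain alarm | causes) = 1 − (1−0.035)·∏(1−qᵢ) over the active causes.
P(strain alarm | ¬overloaded truck, structural fatigue) = 0.7491×0.99 + 0.967383×0.01 = 0.741609 + 0.009674 = 0.751283
Of this, 0.009674 comes from 0.967383×0.01 (the sensor calibration drift=true cases).
P(sensor calibration drift | strain alarm, ¬overloaded truck, structural fatigue) = 0.009674 / 0.751283 ≈ 0.0129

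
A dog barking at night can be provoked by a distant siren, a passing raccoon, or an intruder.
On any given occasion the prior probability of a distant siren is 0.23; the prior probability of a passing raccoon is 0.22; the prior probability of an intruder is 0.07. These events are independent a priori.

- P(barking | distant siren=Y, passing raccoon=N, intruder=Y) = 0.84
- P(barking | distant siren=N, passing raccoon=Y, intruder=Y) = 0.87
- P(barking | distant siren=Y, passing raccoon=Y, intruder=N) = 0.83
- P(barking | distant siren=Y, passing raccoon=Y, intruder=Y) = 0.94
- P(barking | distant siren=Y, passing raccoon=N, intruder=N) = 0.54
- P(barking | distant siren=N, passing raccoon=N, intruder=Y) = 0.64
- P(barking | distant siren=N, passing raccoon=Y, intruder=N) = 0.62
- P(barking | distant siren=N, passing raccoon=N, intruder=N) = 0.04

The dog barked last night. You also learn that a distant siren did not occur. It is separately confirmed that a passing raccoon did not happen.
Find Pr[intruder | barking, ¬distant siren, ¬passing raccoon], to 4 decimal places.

Pr[intruder | barking, ¬distant siren, ¬passing raccoon] ≈ 0.5463

P(barking | ¬distant siren, ¬passing raccoon) = 0.04×0.93 + 0.64×0.07 = 0.037200 + 0.044800 = 0.082000
The intruder-present share is 0.64×0.07 = 0.044800.
So P(intruder | barking, ¬distant siren, ¬passing raccoon) = 0.044800/0.082000 ≈ 0.5463.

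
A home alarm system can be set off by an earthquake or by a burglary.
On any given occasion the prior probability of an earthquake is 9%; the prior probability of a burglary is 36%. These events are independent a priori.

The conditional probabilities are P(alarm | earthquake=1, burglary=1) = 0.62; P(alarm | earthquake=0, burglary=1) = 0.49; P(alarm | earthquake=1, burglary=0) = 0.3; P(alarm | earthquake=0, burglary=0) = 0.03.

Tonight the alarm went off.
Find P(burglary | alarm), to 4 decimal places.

P(alarm) = 0.03·0.91·0.64 + 0.49·0.91·0.36 + 0.3·0.09·0.64 + 0.62·0.09·0.36 = 0.017472 + 0.160524 + 0.017280 + 0.020088 = 0.215364
Of this, 0.180612 comes from 0.160524 + 0.020088 (the burglary=true cases).
P(burglary | alarm) = 0.180612 / 0.215364 ≈ 0.8386

P(burglary | alarm) ≈ 0.8386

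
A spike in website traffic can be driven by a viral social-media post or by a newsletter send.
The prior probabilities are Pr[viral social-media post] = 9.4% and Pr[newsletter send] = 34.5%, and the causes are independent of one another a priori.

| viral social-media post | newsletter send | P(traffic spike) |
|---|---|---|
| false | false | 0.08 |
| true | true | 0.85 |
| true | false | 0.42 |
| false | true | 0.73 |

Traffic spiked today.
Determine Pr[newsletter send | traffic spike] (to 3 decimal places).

Pr[newsletter send | traffic spike] ≈ 0.777

Weight on newsletter send=true, given the evidence: 0.228176 + 0.027565 = 0.255741
The normalizing constant is 0.08×0.906×0.655 + 0.73×0.906×0.345 + 0.42×0.094×0.655 + 0.85×0.094×0.345 = 0.329074
P(newsletter send | traffic spike) = 0.255741/0.329074 ≈ 0.777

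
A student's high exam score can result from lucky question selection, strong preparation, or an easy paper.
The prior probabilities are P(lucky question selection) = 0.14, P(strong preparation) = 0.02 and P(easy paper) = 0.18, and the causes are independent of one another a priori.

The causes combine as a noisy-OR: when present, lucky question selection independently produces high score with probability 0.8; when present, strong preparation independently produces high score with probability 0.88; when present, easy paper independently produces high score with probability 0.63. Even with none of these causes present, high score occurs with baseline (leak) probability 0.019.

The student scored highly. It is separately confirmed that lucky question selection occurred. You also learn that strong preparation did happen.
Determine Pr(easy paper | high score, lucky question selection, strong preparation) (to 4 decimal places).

Pr(easy paper | high score, lucky question selection, strong preparation) ≈ 0.1822

Under noisy-OR, P(high score | causes) = 1 − (1−0.019)·∏(1−qᵢ) over the active causes.
For the numerator, keep only easy paper=true terms: 0.991289×0.18 = 0.178432
The normalizing constant is 0.976456×0.82 + 0.991289×0.18 = 0.979126
Posterior = 0.178432 / 0.979126 ≈ 0.1822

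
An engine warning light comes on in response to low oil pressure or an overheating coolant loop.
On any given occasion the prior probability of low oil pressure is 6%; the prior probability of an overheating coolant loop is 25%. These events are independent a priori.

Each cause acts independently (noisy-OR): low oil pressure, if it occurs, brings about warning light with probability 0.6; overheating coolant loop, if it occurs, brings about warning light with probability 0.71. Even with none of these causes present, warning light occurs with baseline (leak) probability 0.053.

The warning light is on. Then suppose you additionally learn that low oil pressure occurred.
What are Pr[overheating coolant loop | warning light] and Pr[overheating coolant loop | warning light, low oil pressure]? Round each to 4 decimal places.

Pr[overheating coolant loop | warning light] ≈ 0.7378; Pr[overheating coolant loop | warning light, low oil pressure] ≈ 0.3232

Under noisy-OR, P(warning light | causes) = 1 − (1−0.053)·∏(1−qᵢ) over the active causes.
P(warning light) = 0.053*0.94*0.75 + 0.72537*0.94*0.25 + 0.6212*0.06*0.75 + 0.890148*0.06*0.25 = 0.037365 + 0.170462 + 0.027954 + 0.013352 = 0.249133
The overheating coolant loop-present share is 0.170462 + 0.013352 = 0.183814.
P(overheating coolant loop | warning light) = 0.183814 / 0.249133 ≈ 0.7378

With the extra evidence:
Sum P(warning light|·) weighted by the priors over both values of overheating coolant loop:
  P(warning light | low oil pressure) = 0.6212*0.75 + 0.890148*0.25
        = 0.465900 + 0.222537 = 0.688437
Configurations with overheating coolant loop contribute 0.222537, so
  P(overheating coolant loop | warning light, low oil pressure) = 0.222537 / 0.688437 ≈ 0.3232
This is intercausal reasoning (explaining away): once low oil pressure accounts for the warning light, overheating coolant loop becomes less likely.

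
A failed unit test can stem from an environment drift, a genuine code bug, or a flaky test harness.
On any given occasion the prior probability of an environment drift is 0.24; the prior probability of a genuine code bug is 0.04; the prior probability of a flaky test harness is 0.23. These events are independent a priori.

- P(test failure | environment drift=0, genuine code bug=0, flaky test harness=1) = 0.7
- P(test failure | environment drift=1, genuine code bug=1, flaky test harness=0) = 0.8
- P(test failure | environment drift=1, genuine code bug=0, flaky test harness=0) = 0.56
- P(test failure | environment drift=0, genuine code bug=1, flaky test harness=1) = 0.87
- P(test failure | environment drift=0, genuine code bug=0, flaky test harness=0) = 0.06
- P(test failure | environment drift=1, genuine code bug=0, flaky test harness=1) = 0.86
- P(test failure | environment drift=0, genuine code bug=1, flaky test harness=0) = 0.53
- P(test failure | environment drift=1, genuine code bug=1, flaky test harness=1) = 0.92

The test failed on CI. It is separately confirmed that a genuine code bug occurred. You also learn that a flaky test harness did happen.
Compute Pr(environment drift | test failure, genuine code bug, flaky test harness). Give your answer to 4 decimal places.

P(test failure | genuine code bug, flaky test harness) = 0.87×0.76 + 0.92×0.24 = 0.661200 + 0.220800 = 0.882000
The environment drift-present share is 0.92×0.24 = 0.220800.
Hence the posterior is 0.220800/0.882000 ≈ 0.2503.

Pr(environment drift | test failure, genuine code bug, flaky test harness) ≈ 0.2503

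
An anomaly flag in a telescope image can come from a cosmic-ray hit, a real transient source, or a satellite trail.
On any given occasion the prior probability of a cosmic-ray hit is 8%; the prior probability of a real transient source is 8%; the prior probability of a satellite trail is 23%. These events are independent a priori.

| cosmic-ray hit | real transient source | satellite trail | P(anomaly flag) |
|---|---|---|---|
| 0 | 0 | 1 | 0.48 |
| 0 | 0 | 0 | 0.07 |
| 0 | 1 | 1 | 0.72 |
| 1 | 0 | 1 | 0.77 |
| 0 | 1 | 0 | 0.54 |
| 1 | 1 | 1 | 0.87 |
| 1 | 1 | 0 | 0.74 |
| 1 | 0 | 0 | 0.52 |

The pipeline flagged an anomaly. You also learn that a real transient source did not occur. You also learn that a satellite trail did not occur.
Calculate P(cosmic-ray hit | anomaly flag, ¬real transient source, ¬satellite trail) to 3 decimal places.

P(anomaly flag | ¬real transient source, ¬satellite trail) = 0.07*0.92 + 0.52*0.08 = 0.064400 + 0.041600 = 0.106000
Restricting to configurations with cosmic-ray hit present: 0.52*0.08 = 0.041600.
So P(cosmic-ray hit | anomaly flag, ¬real transient source, ¬satellite trail) = 0.041600/0.106000 ≈ 0.392.

P(cosmic-ray hit | anomaly flag, ¬real transient source, ¬satellite trail) ≈ 0.392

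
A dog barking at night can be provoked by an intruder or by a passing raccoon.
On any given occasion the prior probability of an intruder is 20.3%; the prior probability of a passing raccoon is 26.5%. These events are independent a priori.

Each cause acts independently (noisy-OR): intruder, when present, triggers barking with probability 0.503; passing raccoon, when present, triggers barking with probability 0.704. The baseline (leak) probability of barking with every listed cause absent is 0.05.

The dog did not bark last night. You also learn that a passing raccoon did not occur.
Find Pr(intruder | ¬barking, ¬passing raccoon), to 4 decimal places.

Pr(intruder | ¬barking, ¬passing raccoon) ≈ 0.1124

Under noisy-OR, P(barking | causes) = 1 − (1−0.05)·∏(1−qᵢ) over the active causes.
By total probability over both values of intruder:
  P(¬barking | ¬passing raccoon) = 0.95*0.797 + 0.47215*0.203
        = 0.757150 + 0.095846 = 0.852996
Keeping only the intruder-present terms gives 0.095846, so
  P(intruder | ¬barking, ¬passing raccoon) = 0.095846 / 0.852996 ≈ 0.1124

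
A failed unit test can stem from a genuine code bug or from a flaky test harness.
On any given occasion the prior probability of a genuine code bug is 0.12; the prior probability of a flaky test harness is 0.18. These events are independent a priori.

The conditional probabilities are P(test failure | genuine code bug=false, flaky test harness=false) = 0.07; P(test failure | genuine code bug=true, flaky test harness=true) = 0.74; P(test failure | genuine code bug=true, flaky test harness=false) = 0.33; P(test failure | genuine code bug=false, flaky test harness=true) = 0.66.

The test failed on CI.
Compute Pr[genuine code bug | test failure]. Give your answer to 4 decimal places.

Pr[genuine code bug | test failure] ≈ 0.2381

Numerator (weight on configurations with genuine code bug): 0.032472 + 0.015984 = 0.048456
The normalizing constant is 0.07×0.88×0.82 + 0.66×0.88×0.18 + 0.33×0.12×0.82 + 0.74×0.12×0.18 = 0.203512
P(genuine code bug | test failure) = 0.048456/0.203512 ≈ 0.2381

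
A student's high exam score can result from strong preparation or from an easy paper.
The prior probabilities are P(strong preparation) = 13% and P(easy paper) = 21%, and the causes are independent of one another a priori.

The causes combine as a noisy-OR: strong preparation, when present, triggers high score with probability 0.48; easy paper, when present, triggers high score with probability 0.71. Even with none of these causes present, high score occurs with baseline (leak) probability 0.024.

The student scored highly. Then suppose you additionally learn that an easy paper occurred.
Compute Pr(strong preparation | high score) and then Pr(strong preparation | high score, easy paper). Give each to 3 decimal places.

Pr(strong preparation | high score) ≈ 0.334; Pr(strong preparation | high score, easy paper) ≈ 0.151

Under noisy-OR, P(high score | causes) = 1 − (1−0.024)·∏(1−qᵢ) over the active causes.
Enumerate the 4 (strong preparation, easy paper) configurations and weight by the priors:
  P(high score) = 0.024*0.87*0.79 + 0.71696*0.87*0.21 + 0.49248*0.13*0.79 + 0.852819*0.13*0.21
        = 0.016495 + 0.130989 + 0.050578 + 0.023282 = 0.221344
The terms with strong preparation present sum to 0.073860, so
  P(strong preparation | high score) = 0.073860 / 0.221344 ≈ 0.334

Now condition on the additional information:
P(high score | easy paper) = 0.71696·0.87 + 0.852819·0.13 = 0.623755 + 0.110866 = 0.734621
The strong preparation-present share is 0.852819·0.13 = 0.110866.
P(strong preparation | high score, easy paper) = 0.110866 / 0.734621 ≈ 0.151
Conditioning on easy paper lowers the posterior on strong preparation: the classic explaining-away effect in a common-effect structure.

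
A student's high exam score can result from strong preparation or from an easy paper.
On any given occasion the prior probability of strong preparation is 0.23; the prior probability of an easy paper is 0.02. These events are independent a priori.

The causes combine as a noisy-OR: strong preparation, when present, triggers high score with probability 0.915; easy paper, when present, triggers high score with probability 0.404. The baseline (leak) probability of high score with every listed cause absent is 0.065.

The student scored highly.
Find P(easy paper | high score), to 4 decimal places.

Under noisy-OR, P(high score | causes) = 1 − (1−0.065)·∏(1−qᵢ) over the active causes.
Enumerate the 4 (strong preparation, easy paper) configurations and weight by the priors:
  P(high score) = 0.065×0.77×0.98 + 0.44274×0.77×0.02 + 0.920525×0.23×0.98 + 0.952633×0.23×0.02
        = 0.049049 + 0.006818 + 0.207486 + 0.004382 = 0.267735
Keeping only the easy paper-present terms gives 0.011200, so
  P(easy paper | high score) = 0.011200 / 0.267735 ≈ 0.0418

P(easy paper | high score) ≈ 0.0418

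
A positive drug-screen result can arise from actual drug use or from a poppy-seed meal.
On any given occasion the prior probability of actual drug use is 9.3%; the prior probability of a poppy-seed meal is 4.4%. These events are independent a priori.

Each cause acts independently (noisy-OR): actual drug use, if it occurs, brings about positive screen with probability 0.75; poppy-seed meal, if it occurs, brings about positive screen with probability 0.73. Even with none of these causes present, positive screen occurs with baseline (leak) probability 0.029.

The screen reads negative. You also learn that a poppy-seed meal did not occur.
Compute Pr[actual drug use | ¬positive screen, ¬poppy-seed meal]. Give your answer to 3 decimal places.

Pr[actual drug use | ¬positive screen, ¬poppy-seed meal] ≈ 0.025

Under noisy-OR, P(positive screen | causes) = 1 − (1−0.029)·∏(1−qᵢ) over the active causes.
P(¬positive screen | ¬poppy-seed meal) = 0.971×0.907 + 0.24275×0.093 = 0.880697 + 0.022576 = 0.903273
The actual drug use-present share is 0.24275×0.093 = 0.022576.
Hence the posterior is 0.022576/0.903273 ≈ 0.025.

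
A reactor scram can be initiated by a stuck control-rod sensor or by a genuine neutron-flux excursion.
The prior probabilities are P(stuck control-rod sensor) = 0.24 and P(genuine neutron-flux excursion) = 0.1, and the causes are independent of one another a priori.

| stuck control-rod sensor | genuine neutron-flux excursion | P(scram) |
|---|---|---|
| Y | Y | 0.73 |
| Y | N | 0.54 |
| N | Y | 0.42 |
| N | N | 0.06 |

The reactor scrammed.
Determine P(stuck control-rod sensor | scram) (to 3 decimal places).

Weight on stuck control-rod sensor=true, given the evidence: 0.116640 + 0.017520 = 0.134160
The normalizing constant is 0.06*0.76*0.9 + 0.42*0.76*0.1 + 0.54*0.24*0.9 + 0.73*0.24*0.1 = 0.207120
P(stuck control-rod sensor | scram) = 0.134160/0.207120 ≈ 0.648

P(stuck control-rod sensor | scram) ≈ 0.648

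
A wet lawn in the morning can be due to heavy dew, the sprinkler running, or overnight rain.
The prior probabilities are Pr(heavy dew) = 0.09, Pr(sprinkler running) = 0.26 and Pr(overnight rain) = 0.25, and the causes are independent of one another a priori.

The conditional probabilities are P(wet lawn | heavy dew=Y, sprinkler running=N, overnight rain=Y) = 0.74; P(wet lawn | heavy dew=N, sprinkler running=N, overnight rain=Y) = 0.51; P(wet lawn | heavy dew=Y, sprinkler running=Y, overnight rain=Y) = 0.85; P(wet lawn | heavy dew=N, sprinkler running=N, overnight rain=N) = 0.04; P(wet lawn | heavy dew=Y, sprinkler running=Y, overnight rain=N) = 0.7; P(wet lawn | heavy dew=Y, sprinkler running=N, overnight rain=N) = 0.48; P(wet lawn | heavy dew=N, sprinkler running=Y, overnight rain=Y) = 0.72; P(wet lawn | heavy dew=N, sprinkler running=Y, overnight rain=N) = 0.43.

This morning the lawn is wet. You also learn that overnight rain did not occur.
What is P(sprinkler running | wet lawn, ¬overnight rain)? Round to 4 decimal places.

P(sprinkler running | wet lawn, ¬overnight rain) ≈ 0.6673

Numerator (weight on configurations with sprinkler running): 0.101738 + 0.016380 = 0.118118
Normalizer over all consistent configurations: 0.04*0.91*0.74 + 0.43*0.91*0.26 + 0.48*0.09*0.74 + 0.7*0.09*0.26 = 0.177022
Posterior = 0.118118 / 0.177022 ≈ 0.6673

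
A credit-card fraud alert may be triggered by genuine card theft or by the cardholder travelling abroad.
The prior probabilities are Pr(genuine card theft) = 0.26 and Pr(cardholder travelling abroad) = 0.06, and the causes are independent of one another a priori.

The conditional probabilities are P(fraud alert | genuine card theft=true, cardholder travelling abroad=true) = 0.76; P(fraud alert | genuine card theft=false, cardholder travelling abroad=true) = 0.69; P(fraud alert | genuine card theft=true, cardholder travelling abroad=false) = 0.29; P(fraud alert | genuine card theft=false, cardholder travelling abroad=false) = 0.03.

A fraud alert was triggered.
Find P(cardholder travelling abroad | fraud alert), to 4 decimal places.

P(fraud alert) = 0.03·0.74·0.94 + 0.69·0.74·0.06 + 0.29·0.26·0.94 + 0.76·0.26·0.06 = 0.020868 + 0.030636 + 0.070876 + 0.011856 = 0.134236
Of this, 0.042492 comes from 0.030636 + 0.011856 (the cardholder travelling abroad=true cases).
P(cardholder travelling abroad | fraud alert) = 0.042492 / 0.134236 ≈ 0.3165

P(cardholder travelling abroad | fraud alert) ≈ 0.3165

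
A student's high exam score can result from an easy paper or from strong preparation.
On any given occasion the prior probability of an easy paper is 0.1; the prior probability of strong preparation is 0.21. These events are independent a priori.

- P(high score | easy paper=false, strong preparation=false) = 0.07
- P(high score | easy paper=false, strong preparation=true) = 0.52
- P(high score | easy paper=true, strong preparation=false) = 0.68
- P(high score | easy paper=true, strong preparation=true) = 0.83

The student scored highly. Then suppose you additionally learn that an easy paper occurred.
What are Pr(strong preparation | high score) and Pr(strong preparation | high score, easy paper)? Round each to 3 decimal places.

Pr(strong preparation | high score) ≈ 0.528; Pr(strong preparation | high score, easy paper) ≈ 0.245

P(high score) = 0.07×0.9×0.79 + 0.52×0.9×0.21 + 0.68×0.1×0.79 + 0.83×0.1×0.21 = 0.049770 + 0.098280 + 0.053720 + 0.017430 = 0.219200
Restricting to configurations with strong preparation present: 0.098280 + 0.017430 = 0.115710.
So P(strong preparation | high score) = 0.115710/0.219200 ≈ 0.528.

Now also conditioning on easy paper=true:
P(high score | easy paper) = 0.68·0.79 + 0.83·0.21 = 0.537200 + 0.174300 = 0.711500
Restricting to configurations with strong preparation present: 0.83·0.21 = 0.174300.
So P(strong preparation | high score, easy paper) = 0.174300/0.711500 ≈ 0.245.
Conditioning on easy paper lowers the posterior on strong preparation: the classic explaining-away effect in a common-effect structure.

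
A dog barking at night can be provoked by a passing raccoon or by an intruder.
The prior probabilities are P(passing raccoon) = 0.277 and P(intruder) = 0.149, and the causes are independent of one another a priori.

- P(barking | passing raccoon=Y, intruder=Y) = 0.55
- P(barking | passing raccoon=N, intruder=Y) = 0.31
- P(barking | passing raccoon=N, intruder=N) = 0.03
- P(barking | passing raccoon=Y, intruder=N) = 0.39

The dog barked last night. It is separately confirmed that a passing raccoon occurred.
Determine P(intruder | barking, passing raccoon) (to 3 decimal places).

P(intruder | barking, passing raccoon) ≈ 0.198

P(barking | passing raccoon) = 0.39·0.851 + 0.55·0.149 = 0.331890 + 0.081950 = 0.413840
The intruder-present share is 0.55·0.149 = 0.081950.
P(intruder | barking, passing raccoon) = 0.081950 / 0.413840 ≈ 0.198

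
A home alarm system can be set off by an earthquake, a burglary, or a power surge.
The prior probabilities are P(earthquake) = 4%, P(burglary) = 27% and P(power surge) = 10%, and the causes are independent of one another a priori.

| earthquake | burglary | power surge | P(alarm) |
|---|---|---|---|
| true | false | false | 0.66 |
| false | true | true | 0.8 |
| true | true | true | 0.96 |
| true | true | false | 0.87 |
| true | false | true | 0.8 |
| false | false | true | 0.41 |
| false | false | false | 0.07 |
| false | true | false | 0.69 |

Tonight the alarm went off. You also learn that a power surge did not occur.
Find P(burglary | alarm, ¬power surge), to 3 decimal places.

P(burglary | alarm, ¬power surge) ≈ 0.734

Enumerate the 4 (earthquake, burglary) configurations and weight by the priors:
  P(alarm | ¬power surge) = 0.07·0.96·0.73 + 0.69·0.96·0.27 + 0.66·0.04·0.73 + 0.87·0.04·0.27
        = 0.049056 + 0.178848 + 0.019272 + 0.009396 = 0.256572
The terms with burglary present sum to 0.188244, so
  P(burglary | alarm, ¬power surge) = 0.188244 / 0.256572 ≈ 0.734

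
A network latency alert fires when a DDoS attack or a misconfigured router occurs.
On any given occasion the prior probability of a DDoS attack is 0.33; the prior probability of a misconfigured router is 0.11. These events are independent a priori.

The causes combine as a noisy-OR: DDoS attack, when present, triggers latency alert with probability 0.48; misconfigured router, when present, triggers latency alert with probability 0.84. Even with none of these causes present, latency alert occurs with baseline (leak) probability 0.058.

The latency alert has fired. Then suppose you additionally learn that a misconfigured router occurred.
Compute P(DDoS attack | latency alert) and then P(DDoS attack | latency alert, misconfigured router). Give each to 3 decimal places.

P(DDoS attack | latency alert) ≈ 0.654; P(DDoS attack | latency alert, misconfigured router) ≈ 0.348

Under noisy-OR, P(latency alert | causes) = 1 − (1−0.058)·∏(1−qᵢ) over the active causes.
Numerator (weight on configurations with DDoS attack): 0.149834 + 0.033455 = 0.183289
Denominator P(latency alert): 0.058*0.67*0.89 + 0.84928*0.67*0.11 + 0.51016*0.33*0.89 + 0.921626*0.33*0.11 = 0.280466
Posterior = 0.183289 / 0.280466 ≈ 0.654

Now also conditioning on misconfigured router=true:
P(latency alert | misconfigured router) = 0.84928×0.67 + 0.921626×0.33 = 0.569018 + 0.304137 = 0.873155
The DDoS attack-present share is 0.921626×0.33 = 0.304137.
P(DDoS attack | latency alert, misconfigured router) = 0.304137 / 0.873155 ≈ 0.348
— misconfigured router explains away the evidence for DDoS attack.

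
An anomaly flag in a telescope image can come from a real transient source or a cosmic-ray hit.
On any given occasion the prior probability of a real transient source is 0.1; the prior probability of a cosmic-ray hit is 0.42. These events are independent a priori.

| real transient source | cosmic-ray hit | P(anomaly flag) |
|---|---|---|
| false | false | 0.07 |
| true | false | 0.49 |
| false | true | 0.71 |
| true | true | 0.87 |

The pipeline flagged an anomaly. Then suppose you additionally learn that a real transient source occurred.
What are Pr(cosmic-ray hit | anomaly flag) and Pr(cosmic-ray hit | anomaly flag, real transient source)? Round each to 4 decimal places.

P(anomaly flag) = 0.07*0.9*0.58 + 0.71*0.9*0.42 + 0.49*0.1*0.58 + 0.87*0.1*0.42 = 0.036540 + 0.268380 + 0.028420 + 0.036540 = 0.369880
Restricting to configurations with cosmic-ray hit present: 0.268380 + 0.036540 = 0.304920.
Hence the posterior is 0.304920/0.369880 ≈ 0.8244.

Now condition on the additional information:
By total probability over both values of cosmic-ray hit:
  P(anomaly flag | real transient source) = 0.49×0.58 + 0.87×0.42
        = 0.284200 + 0.365400 = 0.649600
Configurations with cosmic-ray hit contribute 0.365400, so
  P(cosmic-ray hit | anomaly flag, real transient source) = 0.365400 / 0.649600 ≈ 0.5625

Pr(cosmic-ray hit | anomaly flag) ≈ 0.8244; Pr(cosmic-ray hit | anomaly flag, real transient source) ≈ 0.5625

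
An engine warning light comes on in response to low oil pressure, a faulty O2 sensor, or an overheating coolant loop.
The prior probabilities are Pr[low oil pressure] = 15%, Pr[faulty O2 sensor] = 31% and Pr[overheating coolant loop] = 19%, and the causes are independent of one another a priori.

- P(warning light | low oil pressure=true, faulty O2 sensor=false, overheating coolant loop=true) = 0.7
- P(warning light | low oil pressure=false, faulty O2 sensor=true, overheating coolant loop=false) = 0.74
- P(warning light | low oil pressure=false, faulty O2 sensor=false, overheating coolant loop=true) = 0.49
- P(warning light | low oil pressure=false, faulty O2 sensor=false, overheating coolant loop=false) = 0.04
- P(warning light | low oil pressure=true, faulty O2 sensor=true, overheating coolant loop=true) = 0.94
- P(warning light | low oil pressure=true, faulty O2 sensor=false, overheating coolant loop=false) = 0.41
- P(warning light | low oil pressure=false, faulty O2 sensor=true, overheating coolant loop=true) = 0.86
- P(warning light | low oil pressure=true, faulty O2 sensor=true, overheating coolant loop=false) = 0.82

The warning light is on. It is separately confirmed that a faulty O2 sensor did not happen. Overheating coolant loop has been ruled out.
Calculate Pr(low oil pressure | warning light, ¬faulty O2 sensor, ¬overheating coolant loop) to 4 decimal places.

Weight on low oil pressure=true, given the evidence: 0.41×0.15 = 0.061500
The normalizing constant is 0.04×0.85 + 0.41×0.15 = 0.095500
Posterior = 0.061500 / 0.095500 ≈ 0.6440

Pr(low oil pressure | warning light, ¬faulty O2 sensor, ¬overheating coolant loop) ≈ 0.6440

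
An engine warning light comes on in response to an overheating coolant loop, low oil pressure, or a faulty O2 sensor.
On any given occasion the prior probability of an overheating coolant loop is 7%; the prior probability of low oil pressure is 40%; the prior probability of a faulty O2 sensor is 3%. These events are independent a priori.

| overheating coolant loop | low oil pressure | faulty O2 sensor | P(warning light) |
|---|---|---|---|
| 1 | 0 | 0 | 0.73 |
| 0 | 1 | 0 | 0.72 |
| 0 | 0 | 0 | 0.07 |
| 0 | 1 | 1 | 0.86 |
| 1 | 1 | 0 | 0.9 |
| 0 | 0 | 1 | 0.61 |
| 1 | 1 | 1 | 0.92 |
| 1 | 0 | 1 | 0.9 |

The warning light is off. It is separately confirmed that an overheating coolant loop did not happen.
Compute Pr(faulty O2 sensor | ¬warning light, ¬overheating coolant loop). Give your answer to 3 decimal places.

Pr(faulty O2 sensor | ¬warning light, ¬overheating coolant loop) ≈ 0.013

Enumerate the 4 (low oil pressure, faulty O2 sensor) configurations and weight by the priors:
  P(¬warning light | ¬overheating coolant loop) = 0.93*0.6*0.97 + 0.39*0.6*0.03 + 0.28*0.4*0.97 + 0.14*0.4*0.03
        = 0.541260 + 0.007020 + 0.108640 + 0.001680 = 0.658600
The terms with faulty O2 sensor present sum to 0.008700, so
  P(faulty O2 sensor | ¬warning light, ¬overheating coolant loop) = 0.008700 / 0.658600 ≈ 0.013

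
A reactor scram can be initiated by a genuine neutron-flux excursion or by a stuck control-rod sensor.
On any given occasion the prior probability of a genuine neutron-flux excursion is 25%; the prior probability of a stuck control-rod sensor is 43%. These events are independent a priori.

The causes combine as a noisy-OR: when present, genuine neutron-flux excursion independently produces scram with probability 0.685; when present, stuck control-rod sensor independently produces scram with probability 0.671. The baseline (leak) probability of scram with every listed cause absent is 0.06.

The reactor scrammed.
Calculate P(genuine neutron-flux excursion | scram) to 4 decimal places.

Under noisy-OR, P(scram | causes) = 1 − (1−0.06)·∏(1−qᵢ) over the active causes.
Enumerate the 4 (genuine neutron-flux excursion, stuck control-rod sensor) configurations and weight by the priors:
  P(scram) = 0.06·0.75·0.57 + 0.69074·0.75·0.43 + 0.7039·0.25·0.57 + 0.902583·0.25·0.43
        = 0.025650 + 0.222764 + 0.100306 + 0.097028 = 0.445748
The terms with genuine neutron-flux excursion present sum to 0.197334, so
  P(genuine neutron-flux excursion | scram) = 0.197334 / 0.445748 ≈ 0.4427

P(genuine neutron-flux excursion | scram) ≈ 0.4427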